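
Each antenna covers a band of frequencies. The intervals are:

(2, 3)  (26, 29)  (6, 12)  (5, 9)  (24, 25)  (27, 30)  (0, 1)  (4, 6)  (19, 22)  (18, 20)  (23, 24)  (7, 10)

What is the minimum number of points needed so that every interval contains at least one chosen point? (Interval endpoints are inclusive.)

7

Sorted: [0,1] [2,3] [4,6] [5,9] [7,10] [6,12] [18,20] [19,22] [23,24] [24,25] [26,29] [27,30]
{[0,1]} hit by 1; {[2,3]} hit by 3; {[4,6],[5,9]} hit by 6; {[7,10],[6,12]} hit by 10; {[18,20],[19,22]} hit by 20; {[23,24],[24,25]} hit by 24; {[26,29],[27,30]} hit by 29.
Points: 1, 3, 6, 10, 20, 24, 29 (7 total).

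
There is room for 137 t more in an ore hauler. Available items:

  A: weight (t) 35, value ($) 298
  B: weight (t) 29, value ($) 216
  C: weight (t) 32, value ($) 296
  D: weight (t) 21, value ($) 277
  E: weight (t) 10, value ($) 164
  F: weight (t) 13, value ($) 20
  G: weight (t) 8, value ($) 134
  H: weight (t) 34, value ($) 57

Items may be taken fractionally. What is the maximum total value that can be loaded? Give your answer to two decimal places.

Sort by value per unit weight and fill in that order.
Ratios (sorted): G 16.75, E 16.40, D 13.19, C 9.25, A 8.51, B 7.45, H 1.68, F 1.54
take G (8 @ 134); take E (10 @ 164); take D (21 @ 277); take C (32 @ 296); take A (35 @ 298); take B (29 @ 216); take 2/34 of H → 3.35. Capacity used 137/137.
Total value = 1388.35

1388.35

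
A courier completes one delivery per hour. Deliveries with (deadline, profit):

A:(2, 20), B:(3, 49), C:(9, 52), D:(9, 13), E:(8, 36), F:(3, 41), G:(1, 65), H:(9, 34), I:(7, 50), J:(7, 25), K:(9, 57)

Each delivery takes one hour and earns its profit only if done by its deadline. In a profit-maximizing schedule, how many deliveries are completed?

Sort by profit descending; place each in the latest free slot ≤ its deadline.
Profit order: G=65 K=57 C=52 I=50 B=49 F=41 E=36 H=34 J=25 A=20 D=13
Assign: G→slot 1, K→slot 9, C→slot 8, I→slot 7, B→slot 3, F→slot 2, E→slot 6, H→slot 5, J→slot 4, A skipped, D skipped.
Slots: [1:G] [2:F] [3:B] [4:J] [5:H] [6:E] [7:I] [8:C] [9:K]
9 of 11 scheduled.

9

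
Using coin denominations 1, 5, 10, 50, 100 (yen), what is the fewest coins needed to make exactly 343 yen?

343 = 3×100 + 4×10 + 3×1
Total coins = 3 + 4 + 3 = 10

10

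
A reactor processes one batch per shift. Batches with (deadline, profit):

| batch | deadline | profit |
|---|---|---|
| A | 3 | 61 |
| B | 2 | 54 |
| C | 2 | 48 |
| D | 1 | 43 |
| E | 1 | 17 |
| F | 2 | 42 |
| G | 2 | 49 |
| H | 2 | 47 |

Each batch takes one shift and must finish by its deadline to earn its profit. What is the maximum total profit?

Profit order: A=61 B=54 G=49 C=48 H=47 D=43 F=42 E=17
Assign: A→slot 3, B→slot 2, G→slot 1, C skipped, H skipped, D skipped, F skipped, E skipped.
Slots: [1:G] [2:B] [3:A]
Profit = 49 + 54 + 61 = 164

164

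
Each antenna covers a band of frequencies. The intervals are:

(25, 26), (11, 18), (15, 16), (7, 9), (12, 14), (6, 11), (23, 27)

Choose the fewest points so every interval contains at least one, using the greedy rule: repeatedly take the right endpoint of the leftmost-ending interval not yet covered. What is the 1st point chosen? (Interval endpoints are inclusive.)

Process intervals by earliest right end; each time one isn't hit yet, stab at its right endpoint.
By right end: [7,9]  [6,11]  [12,14]  [15,16]  [11,18]  [25,26]  [23,27]
[7,9] uncovered → point at 9; [12,14] uncovered → point at 14; [15,16] uncovered → point at 16; [25,26] uncovered → point at 26.
Points: 9, 14, 16, 26 (4 total).

9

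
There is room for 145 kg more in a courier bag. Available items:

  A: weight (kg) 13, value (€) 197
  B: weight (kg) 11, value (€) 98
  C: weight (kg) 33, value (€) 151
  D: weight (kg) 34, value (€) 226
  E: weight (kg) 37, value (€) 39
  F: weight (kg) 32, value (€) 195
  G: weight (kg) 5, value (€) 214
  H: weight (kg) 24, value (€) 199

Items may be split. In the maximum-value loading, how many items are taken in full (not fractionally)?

Order: G (214/5=42.80) > A (197/13=15.15) > B (98/11=8.91) > H (199/24=8.29) > D (226/34=6.65) > F (195/32=6.09) > C (151/33=4.58) > E (39/37=1.05)
Fill: take G (5 @ 214) → take A (13 @ 197) → take B (11 @ 98) → take H (24 @ 199) → take D (34 @ 226) → take F (32 @ 195) → take 26/33 of C → 118.97; 145/145 used.
6 item(s) taken whole; one partial (take 26/33 of C).

6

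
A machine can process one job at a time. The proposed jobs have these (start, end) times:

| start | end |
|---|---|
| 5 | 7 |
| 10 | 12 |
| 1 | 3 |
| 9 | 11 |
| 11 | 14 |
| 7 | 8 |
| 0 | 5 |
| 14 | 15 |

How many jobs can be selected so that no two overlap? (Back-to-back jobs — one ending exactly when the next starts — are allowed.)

Order by finish time; keep every interval that doesn't clash with the previous kept one.
By end time: (1,3), (0,5), (5,7), (7,8), (9,11), (10,12), (11,14), (14,15).
Pick (1,3); next start ≥ 3 → (5,7); next start ≥ 7 → (7,8); next start ≥ 8 → (9,11); next start ≥ 11 → (11,14); next start ≥ 14 → (14,15).
Selected 6 jobs.

6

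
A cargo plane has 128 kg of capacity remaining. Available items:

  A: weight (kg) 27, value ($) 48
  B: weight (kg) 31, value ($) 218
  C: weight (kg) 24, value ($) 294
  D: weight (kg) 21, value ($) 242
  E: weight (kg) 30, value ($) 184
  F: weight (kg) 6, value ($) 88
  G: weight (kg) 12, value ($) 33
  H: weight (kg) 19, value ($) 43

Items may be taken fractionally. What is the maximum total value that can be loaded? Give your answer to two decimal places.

Greedy by value/weight ratio, highest first.
Ratios (sorted): F 14.67, C 12.25, D 11.52, B 7.03, E 6.13, G 2.75, H 2.26, A 1.78
take F (6 @ 88); take C (24 @ 294); take D (21 @ 242); take B (31 @ 218); take E (30 @ 184); take G (12 @ 33); take 4/19 of H → 9.05. Capacity used 128/128.
Total value = 1068.05

1068.05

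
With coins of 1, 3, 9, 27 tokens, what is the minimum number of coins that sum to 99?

5

99 = 3×27 + 2×9
Total coins = 3 + 2 = 5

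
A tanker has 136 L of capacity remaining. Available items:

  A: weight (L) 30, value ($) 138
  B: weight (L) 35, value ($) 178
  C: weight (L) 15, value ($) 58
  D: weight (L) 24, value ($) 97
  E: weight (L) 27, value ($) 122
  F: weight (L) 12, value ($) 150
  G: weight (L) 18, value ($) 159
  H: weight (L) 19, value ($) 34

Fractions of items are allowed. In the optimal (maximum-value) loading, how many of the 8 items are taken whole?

Greedy by value/weight ratio, highest first.
Ratios (sorted): F 12.50, G 8.83, B 5.09, A 4.60, E 4.52, D 4.04, C 3.87, H 1.79
take F (12 @ 150); take G (18 @ 159); take B (35 @ 178); take A (30 @ 138); take E (27 @ 122); take 14/24 of D → 56.58. Capacity used 136/136.
5 item(s) taken whole; one partial (take 14/24 of D).

5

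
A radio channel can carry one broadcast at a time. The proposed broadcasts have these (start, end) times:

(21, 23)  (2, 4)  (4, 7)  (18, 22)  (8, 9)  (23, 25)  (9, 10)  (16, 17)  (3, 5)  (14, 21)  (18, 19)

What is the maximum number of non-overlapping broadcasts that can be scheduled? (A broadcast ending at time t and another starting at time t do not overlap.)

Greedy by earliest finish: after sorting by end time, pick each interval compatible with the last pick.
Sorted by end: (2,4)  (3,5)  (4,7)  (8,9)  (9,10)  (16,17)  (18,19)  (14,21)  (18,22)  (21,23)  (23,25)
take (2,4); take (4,7); take (8,9); take (9,10); take (16,17); take (18,19); skip (18,22); take (21,23); take (23,25).
Selected 8 broadcasts.

8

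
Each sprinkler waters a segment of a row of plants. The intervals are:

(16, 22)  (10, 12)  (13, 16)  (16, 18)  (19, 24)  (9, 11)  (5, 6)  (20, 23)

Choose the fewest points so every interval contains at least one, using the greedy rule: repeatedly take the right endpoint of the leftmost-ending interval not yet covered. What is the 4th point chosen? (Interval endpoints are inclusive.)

Sorted: [5,6] [9,11] [10,12] [13,16] [16,18] [16,22] [20,23] [19,24]
{[5,6]} hit by 6; {[9,11],[10,12]} hit by 11; {[13,16],[16,18],[16,22]} hit by 16; {[20,23],[19,24]} hit by 23.
Points: 6, 11, 16, 23 (4 total).

23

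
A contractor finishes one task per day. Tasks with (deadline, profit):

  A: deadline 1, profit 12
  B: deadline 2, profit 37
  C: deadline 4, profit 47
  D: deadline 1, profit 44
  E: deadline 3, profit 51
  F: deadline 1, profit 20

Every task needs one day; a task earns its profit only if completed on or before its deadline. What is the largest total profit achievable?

Take jobs in profit order; each goes to the latest open slot no later than its deadline.
Profit order: E=51 C=47 D=44 B=37 F=20 A=12
Assign: E→slot 3, C→slot 4, D→slot 1, B→slot 2, F skipped, A skipped.
Slots: [1:D] [2:B] [3:E] [4:C]
Profit = 44 + 37 + 51 + 47 = 179

179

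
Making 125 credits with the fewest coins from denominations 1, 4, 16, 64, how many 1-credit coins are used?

1

125 − 1×64→61 − 3×16→13 − 3×4→1 − 1×1→0
Count of 1: 1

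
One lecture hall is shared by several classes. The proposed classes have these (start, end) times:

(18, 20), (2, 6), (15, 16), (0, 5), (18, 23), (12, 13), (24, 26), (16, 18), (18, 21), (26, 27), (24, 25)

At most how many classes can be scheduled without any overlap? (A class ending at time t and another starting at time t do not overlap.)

7

By end time: (0,5), (2,6), (12,13), (15,16), (16,18), (18,20), (18,21), (18,23), (24,25), (24,26), (26,27).
Pick (0,5); next start ≥ 5 → (12,13); next start ≥ 13 → (15,16); next start ≥ 16 → (16,18); next start ≥ 18 → (18,20); next start ≥ 20 → (24,25); next start ≥ 25 → (26,27).
Selected 7 classes.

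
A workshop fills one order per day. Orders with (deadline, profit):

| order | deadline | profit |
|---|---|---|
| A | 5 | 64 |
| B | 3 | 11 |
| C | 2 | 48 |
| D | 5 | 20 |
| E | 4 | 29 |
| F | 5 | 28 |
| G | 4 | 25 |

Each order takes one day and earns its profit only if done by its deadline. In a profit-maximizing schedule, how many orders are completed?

By profit: A(d5,64), C(d2,48), E(d4,29), F(d5,28), G(d4,25), D(d5,20), B(d3,11)
A→slot 5; C→slot 2; E→slot 4; F→slot 3; G→slot 1; D skipped; B skipped.
5 of 7 scheduled.

5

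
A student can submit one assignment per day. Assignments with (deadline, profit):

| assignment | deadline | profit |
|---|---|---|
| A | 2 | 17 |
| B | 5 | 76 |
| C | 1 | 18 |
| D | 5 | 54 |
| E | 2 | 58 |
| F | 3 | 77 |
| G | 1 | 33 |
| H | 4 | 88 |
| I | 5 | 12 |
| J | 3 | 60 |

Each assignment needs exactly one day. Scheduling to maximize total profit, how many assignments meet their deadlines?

Profit order: H=88 F=77 B=76 J=60 E=58 D=54 G=33 C=18 A=17 I=12
Assign: H→slot 4, F→slot 3, B→slot 5, J→slot 2, E→slot 1, D skipped, G skipped, C skipped, A skipped, I skipped.
Slots: [1:E] [2:J] [3:F] [4:H] [5:B]
5 of 10 scheduled.

5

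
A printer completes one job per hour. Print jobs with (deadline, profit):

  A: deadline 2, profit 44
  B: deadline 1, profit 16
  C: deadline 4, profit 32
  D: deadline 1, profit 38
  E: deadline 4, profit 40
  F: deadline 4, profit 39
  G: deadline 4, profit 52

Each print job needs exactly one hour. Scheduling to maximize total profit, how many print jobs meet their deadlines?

4

Profit order: G=52 A=44 E=40 F=39 D=38 C=32 B=16
Assign: G→slot 4, A→slot 2, E→slot 3, F→slot 1, D skipped, C skipped, B skipped.
Slots: [1:F] [2:A] [3:E] [4:G]
4 of 7 scheduled.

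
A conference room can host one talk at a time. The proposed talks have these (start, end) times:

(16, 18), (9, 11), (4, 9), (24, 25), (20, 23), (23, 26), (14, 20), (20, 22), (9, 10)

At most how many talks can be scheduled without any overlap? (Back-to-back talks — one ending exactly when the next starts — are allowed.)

5

Sort by end time and greedily take each interval whose start is ≥ the last chosen end.
Sorted by end: (4,9)  (9,10)  (9,11)  (16,18)  (14,20)  (20,22)  (20,23)  (24,25)  (23,26)
take (4,9); take (9,10); take (16,18); take (20,22); take (24,25).
Selected 5 talks.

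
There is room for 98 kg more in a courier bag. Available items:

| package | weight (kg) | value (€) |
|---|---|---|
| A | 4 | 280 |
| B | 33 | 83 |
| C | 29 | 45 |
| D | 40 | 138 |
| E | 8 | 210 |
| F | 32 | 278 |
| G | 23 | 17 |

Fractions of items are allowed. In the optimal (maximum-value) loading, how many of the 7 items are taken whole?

4

Sort by value per unit weight and fill in that order.
Order: A (280/4=70.00) > E (210/8=26.25) > F (278/32=8.69) > D (138/40=3.45) > B (83/33=2.52) > C (45/29=1.55) > G (17/23=0.74)
Fill: take A (4 @ 280) → take E (8 @ 210) → take F (32 @ 278) → take D (40 @ 138) → take 14/33 of B → 35.21; 98/98 used.
4 item(s) taken whole; one partial (take 14/33 of B).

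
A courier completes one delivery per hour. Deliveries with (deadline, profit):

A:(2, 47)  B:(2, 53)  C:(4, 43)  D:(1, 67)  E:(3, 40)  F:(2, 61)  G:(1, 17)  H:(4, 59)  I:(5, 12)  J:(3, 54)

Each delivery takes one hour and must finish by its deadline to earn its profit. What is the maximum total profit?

Take jobs in profit order; each goes to the latest open slot no later than its deadline.
Profit order: D=67 F=61 H=59 J=54 B=53 A=47 C=43 E=40 G=17 I=12
Assign: D→slot 1, F→slot 2, H→slot 4, J→slot 3, B skipped, A skipped, C skipped, E skipped, G skipped, I→slot 5.
Slots: [1:D] [2:F] [3:J] [4:H] [5:I]
Profit = 67 + 61 + 54 + 59 + 12 = 253

253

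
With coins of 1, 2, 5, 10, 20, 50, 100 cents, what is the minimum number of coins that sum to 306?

5

306 = 3×100 + 1×5 + 1×1
Total coins = 3 + 1 + 1 = 5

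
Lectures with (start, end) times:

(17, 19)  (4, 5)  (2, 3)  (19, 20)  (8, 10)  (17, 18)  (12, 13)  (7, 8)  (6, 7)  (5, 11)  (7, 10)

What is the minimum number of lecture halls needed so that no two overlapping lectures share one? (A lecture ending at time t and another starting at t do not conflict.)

3

The answer is the maximum number of intervals overlapping at any instant.
starts: [2, 4, 5, 6, 7, 7, 8, 12, 17, 17, 19]
ends:   [3, 5, 7, 8, 10, 10, 11, 13, 18, 19, 20]
s2→1 e3→0 s4→1 e5→0 s5→1 s6→2 e7→1 s7→2 s7→3  — peak 3.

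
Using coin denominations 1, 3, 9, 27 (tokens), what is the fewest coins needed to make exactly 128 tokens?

8

Use the largest denomination that fits, subtract, and repeat.
128 = 4×27 + 2×9 + 2×1
Total coins = 4 + 2 + 2 = 8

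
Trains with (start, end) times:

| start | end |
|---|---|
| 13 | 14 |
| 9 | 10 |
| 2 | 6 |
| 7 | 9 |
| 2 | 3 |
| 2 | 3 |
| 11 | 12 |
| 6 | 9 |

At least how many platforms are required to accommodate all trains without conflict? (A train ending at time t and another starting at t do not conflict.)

The answer is the maximum number of intervals overlapping at any instant.
Events (time:±→running): 2:+→1 2:+→2 2:+→3 … peak 3.

3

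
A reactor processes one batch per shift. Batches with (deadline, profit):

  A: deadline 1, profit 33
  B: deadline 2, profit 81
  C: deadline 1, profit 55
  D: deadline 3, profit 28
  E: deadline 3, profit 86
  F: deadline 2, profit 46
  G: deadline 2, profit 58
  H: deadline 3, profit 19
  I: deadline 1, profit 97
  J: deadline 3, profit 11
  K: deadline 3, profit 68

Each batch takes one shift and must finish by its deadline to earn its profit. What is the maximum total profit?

264

Profit order: I=97 E=86 B=81 K=68 G=58 C=55 F=46 A=33 D=28 H=19 J=11
Assign: I→slot 1, E→slot 3, B→slot 2, K skipped, G skipped, C skipped, F skipped, A skipped, D skipped, H skipped, J skipped.
Slots: [1:I] [2:B] [3:E]
Profit = 97 + 81 + 86 = 264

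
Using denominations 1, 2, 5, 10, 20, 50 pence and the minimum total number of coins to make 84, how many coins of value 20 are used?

1

84 = 1×50 + 1×20 + 1×10 + 2×2
Count of 20: 1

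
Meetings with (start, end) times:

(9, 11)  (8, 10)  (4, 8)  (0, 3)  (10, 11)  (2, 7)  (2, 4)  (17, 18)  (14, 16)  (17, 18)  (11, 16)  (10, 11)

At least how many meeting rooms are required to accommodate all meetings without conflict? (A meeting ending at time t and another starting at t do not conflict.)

3

Events (time:±→running): 0:+→1 2:+→2 2:+→3 … peak 3.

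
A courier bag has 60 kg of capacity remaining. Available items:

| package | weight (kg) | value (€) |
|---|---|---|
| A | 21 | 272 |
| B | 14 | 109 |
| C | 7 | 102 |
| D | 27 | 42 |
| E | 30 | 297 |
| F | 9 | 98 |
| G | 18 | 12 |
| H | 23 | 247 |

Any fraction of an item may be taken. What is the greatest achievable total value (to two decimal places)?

719.00

Greedy by value/weight ratio, highest first.
Order: C (102/7=14.57) > A (272/21=12.95) > F (98/9=10.89) > H (247/23=10.74) > E (297/30=9.90) > B (109/14=7.79) > D (42/27=1.56) > G (12/18=0.67)
Fill: take C (7 @ 102) → take A (21 @ 272) → take F (9 @ 98) → take H (23 @ 247); 60/60 used.
Total value = 719.00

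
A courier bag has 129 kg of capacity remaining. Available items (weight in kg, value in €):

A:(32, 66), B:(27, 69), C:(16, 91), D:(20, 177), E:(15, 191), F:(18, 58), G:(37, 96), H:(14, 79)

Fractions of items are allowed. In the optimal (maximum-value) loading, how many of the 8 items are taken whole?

6

Ratios (sorted): E 12.73, D 8.85, C 5.69, H 5.64, F 3.22, G 2.59, B 2.56, A 2.06
take E (15 @ 191); take D (20 @ 177); take C (16 @ 91); take H (14 @ 79); take F (18 @ 58); take G (37 @ 96); take 9/27 of B → 23.00. Capacity used 129/129.
6 item(s) taken whole; one partial (take 9/27 of B).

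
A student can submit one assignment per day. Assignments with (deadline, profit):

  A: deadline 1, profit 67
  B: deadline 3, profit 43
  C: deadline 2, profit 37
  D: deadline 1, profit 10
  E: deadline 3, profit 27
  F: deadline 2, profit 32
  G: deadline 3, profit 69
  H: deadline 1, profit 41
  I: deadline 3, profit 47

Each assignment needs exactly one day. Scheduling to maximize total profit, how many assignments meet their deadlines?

Profit order: G=69 A=67 I=47 B=43 H=41 C=37 F=32 E=27 D=10
Assign: G→slot 3, A→slot 1, I→slot 2, B skipped, H skipped, C skipped, F skipped, E skipped, D skipped.
Slots: [1:A] [2:I] [3:G]
3 of 9 scheduled.

3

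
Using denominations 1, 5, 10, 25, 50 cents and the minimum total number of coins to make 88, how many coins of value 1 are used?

3

88 = 1×50 + 1×25 + 1×10 + 3×1
Count of 1: 3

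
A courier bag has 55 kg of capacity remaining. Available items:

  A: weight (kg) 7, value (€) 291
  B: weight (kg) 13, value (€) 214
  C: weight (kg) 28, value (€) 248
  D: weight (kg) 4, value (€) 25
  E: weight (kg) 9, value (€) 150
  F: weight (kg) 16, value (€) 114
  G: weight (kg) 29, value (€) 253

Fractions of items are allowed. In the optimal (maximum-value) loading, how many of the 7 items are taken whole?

3

Sort by value per unit weight and fill in that order.
Order: A (291/7=41.57) > E (150/9=16.67) > B (214/13=16.46) > C (248/28=8.86) > G (253/29=8.72) > F (114/16=7.12) > D (25/4=6.25)
Fill: take A (7 @ 291) → take E (9 @ 150) → take B (13 @ 214) → take 26/28 of C → 230.29; 55/55 used.
3 item(s) taken whole; one partial (take 26/28 of C).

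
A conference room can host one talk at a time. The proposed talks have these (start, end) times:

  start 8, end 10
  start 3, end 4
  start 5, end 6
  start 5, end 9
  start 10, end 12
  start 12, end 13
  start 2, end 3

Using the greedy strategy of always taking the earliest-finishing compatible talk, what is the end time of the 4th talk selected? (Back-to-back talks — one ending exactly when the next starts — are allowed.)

Sort by end time and greedily take each interval whose start is ≥ the last chosen end.
Sorted by end: (2,3)  (3,4)  (5,6)  (5,9)  (8,10)  (10,12)  (12,13)
take (2,3); take (3,4); take (5,6); take (8,10); take (10,12); take (12,13).
Selected: (2,3) (3,4) (5,6) (8,10) (10,12) (12,13)

10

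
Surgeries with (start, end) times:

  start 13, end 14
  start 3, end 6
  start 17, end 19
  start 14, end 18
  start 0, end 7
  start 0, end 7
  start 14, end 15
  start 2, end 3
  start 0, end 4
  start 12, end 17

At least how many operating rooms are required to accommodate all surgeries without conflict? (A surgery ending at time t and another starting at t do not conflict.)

The answer is the maximum number of intervals overlapping at any instant.
starts: [0, 0, 0, 2, 3, 12, 13, 14, 14, 17]
ends:   [3, 4, 6, 7, 7, 14, 15, 17, 18, 19]
s0→1 s0→2 s0→3 s2→4  — peak 4.

4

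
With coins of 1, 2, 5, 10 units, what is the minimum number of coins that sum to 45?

45 = 4×10 + 1×5
Total coins = 4 + 1 = 5

5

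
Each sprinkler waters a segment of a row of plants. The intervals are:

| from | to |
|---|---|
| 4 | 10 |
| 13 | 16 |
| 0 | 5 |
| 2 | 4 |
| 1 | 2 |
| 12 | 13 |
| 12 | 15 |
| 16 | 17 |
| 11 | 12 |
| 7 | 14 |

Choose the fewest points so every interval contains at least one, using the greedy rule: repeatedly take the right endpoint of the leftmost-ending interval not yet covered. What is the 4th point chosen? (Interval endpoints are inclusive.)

Process intervals by earliest right end; each time one isn't hit yet, stab at its right endpoint.
By right end: [1,2]  [2,4]  [0,5]  [4,10]  [11,12]  [12,13]  [7,14]  [12,15]  [13,16]  [16,17]
[1,2] uncovered → point at 2; [4,10] uncovered → point at 10; [11,12] uncovered → point at 12; [13,16] uncovered → point at 16.
Points: 2, 10, 12, 16 (4 total).

16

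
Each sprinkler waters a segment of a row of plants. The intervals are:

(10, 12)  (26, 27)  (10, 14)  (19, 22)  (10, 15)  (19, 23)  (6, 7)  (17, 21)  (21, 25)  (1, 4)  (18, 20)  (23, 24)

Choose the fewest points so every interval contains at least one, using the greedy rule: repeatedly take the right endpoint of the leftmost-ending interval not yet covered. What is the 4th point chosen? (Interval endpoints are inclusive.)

20

By right end: [1,4]  [6,7]  [10,12]  [10,14]  [10,15]  [18,20]  [17,21]  [19,22]  [19,23]  [23,24]  [21,25]  [26,27]
[1,4] uncovered → point at 4; [6,7] uncovered → point at 7; [10,12] uncovered → point at 12; [18,20] uncovered → point at 20; [23,24] uncovered → point at 24; [26,27] uncovered → point at 27.
Points: 4, 7, 12, 20, 24, 27 (6 total).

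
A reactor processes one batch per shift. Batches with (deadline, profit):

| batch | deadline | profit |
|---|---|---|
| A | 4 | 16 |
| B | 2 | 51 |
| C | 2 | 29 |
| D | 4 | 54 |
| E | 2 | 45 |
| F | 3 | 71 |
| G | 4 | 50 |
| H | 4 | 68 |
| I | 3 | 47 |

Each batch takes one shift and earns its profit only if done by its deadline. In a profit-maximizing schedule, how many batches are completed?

Sort by profit descending; place each in the latest free slot ≤ its deadline.
By profit: F(d3,71), H(d4,68), D(d4,54), B(d2,51), G(d4,50), I(d3,47), E(d2,45), C(d2,29), A(d4,16)
F→slot 3; H→slot 4; D→slot 2; B→slot 1; G skipped; I skipped; E skipped; C skipped; A skipped.
4 of 9 scheduled.

4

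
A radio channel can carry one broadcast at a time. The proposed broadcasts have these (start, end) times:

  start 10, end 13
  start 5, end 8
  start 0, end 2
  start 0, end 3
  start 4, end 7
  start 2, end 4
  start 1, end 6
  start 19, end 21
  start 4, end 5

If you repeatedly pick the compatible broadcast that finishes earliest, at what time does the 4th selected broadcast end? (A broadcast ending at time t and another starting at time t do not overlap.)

By end time: (0,2), (0,3), (2,4), (4,5), (1,6), (4,7), (5,8), (10,13), (19,21).
Pick (0,2); next start ≥ 2 → (2,4); next start ≥ 4 → (4,5); next start ≥ 5 → (5,8); next start ≥ 8 → (10,13); next start ≥ 13 → (19,21).
Selected: (0,2) (2,4) (4,5) (5,8) (10,13) (19,21)

8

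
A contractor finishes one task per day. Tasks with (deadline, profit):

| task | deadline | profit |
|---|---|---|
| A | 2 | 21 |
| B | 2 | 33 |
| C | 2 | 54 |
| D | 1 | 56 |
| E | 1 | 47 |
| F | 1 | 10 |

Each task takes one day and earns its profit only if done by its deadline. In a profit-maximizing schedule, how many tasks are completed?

Take jobs in profit order; each goes to the latest open slot no later than its deadline.
By profit: D(d1,56), C(d2,54), E(d1,47), B(d2,33), A(d2,21), F(d1,10)
D→slot 1; C→slot 2; E skipped; B skipped; A skipped; F skipped.
2 of 6 scheduled.

2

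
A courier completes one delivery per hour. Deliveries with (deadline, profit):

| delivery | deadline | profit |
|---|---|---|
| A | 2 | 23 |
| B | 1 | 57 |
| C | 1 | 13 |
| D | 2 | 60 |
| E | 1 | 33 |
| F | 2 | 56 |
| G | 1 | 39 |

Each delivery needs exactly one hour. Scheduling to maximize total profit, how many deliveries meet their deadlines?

2

Take jobs in profit order; each goes to the latest open slot no later than its deadline.
Profit order: D=60 B=57 F=56 G=39 E=33 A=23 C=13
Assign: D→slot 2, B→slot 1, F skipped, G skipped, E skipped, A skipped, C skipped.
Slots: [1:B] [2:D]
2 of 7 scheduled.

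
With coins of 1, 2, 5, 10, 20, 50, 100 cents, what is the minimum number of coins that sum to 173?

173 − 1×100→73 − 1×50→23 − 1×20→3 − 1×2→1 − 1×1→0
Total coins = 1 + 1 + 1 + 1 + 1 = 5

5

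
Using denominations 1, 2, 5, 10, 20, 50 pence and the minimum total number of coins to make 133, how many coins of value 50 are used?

2

Use the largest denomination that fits, subtract, and repeat.
133 = 2×50 + 1×20 + 1×10 + 1×2 + 1×1
Count of 50: 2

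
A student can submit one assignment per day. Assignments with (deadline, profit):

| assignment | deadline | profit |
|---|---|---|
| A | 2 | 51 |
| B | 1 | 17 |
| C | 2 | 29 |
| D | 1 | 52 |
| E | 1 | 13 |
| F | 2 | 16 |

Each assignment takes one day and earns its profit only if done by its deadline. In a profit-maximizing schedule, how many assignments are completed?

Take jobs in profit order; each goes to the latest open slot no later than its deadline.
Profit order: D=52 A=51 C=29 B=17 F=16 E=13
Assign: D→slot 1, A→slot 2, C skipped, B skipped, F skipped, E skipped.
Slots: [1:D] [2:A]
2 of 6 scheduled.

2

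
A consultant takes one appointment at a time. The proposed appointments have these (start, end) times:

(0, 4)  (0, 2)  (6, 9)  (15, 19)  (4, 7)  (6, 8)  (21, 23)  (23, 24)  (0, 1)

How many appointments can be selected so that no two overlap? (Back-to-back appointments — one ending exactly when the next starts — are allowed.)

5

Sort by end time and greedily take each interval whose start is ≥ the last chosen end.
Sorted by end: (0,1)  (0,2)  (0,4)  (4,7)  (6,8)  (6,9)  (15,19)  (21,23)  (23,24)
take (0,1); skip (0,4); take (4,7); take (15,19); take (21,23); take (23,24).
Selected 5 appointments.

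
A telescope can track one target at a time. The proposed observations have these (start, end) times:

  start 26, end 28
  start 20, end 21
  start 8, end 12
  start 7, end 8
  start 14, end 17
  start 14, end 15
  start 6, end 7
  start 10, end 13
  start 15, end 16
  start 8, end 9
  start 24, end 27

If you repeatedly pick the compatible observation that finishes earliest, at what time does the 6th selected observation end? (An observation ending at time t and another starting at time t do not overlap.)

16

By end time: (6,7), (7,8), (8,9), (8,12), (10,13), (14,15), (15,16), (14,17), (20,21), (24,27), (26,28).
Pick (6,7); next start ≥ 7 → (7,8); next start ≥ 8 → (8,9); next start ≥ 9 → (10,13); next start ≥ 13 → (14,15); next start ≥ 15 → (15,16); next start ≥ 16 → (20,21); next start ≥ 21 → (24,27).
Selected: (6,7) (7,8) (8,9) (10,13) (14,15) (15,16) (20,21) (24,27)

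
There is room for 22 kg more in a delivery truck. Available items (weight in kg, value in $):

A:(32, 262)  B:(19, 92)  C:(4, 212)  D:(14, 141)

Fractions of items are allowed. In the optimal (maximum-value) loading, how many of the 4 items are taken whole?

Order: C (212/4=53.00) > D (141/14=10.07) > A (262/32=8.19) > B (92/19=4.84)
Fill: take C (4 @ 212) → take D (14 @ 141) → take 4/32 of A → 32.75; 22/22 used.
2 item(s) taken whole; one partial (take 4/32 of A).

2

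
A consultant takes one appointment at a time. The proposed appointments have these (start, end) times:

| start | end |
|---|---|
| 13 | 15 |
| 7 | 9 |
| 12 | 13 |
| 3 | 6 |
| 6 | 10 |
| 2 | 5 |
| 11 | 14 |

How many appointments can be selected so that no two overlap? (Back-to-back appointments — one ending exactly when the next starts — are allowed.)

4

Sort by end time and greedily take each interval whose start is ≥ the last chosen end.
By end time: (2,5), (3,6), (7,9), (6,10), (12,13), (11,14), (13,15).
Pick (2,5); next start ≥ 5 → (7,9); next start ≥ 9 → (12,13); next start ≥ 13 → (13,15).
Selected 4 appointments.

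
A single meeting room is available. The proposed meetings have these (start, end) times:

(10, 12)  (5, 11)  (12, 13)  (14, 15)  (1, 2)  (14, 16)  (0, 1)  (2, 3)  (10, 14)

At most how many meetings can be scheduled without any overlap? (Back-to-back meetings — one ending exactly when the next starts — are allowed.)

6

By end time: (0,1), (1,2), (2,3), (5,11), (10,12), (12,13), (10,14), (14,15), (14,16).
Pick (0,1); next start ≥ 1 → (1,2); next start ≥ 2 → (2,3); next start ≥ 3 → (5,11); next start ≥ 11 → (12,13); next start ≥ 13 → (14,15).
Selected 6 meetings.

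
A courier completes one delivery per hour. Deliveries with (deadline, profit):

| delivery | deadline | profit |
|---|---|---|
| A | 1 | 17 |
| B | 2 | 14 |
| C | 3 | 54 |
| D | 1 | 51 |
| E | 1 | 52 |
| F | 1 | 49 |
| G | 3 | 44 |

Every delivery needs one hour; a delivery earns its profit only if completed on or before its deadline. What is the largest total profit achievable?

150

Take jobs in profit order; each goes to the latest open slot no later than its deadline.
Profit order: C=54 E=52 D=51 F=49 G=44 A=17 B=14
Assign: C→slot 3, E→slot 1, D skipped, F skipped, G→slot 2, A skipped, B skipped.
Slots: [1:E] [2:G] [3:C]
Profit = 52 + 44 + 54 = 150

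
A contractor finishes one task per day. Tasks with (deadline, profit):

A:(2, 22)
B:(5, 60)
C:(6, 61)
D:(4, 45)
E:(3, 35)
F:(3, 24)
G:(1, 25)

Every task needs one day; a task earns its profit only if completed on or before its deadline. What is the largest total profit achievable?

250

Sort by profit descending; place each in the latest free slot ≤ its deadline.
Profit order: C=61 B=60 D=45 E=35 G=25 F=24 A=22
Assign: C→slot 6, B→slot 5, D→slot 4, E→slot 3, G→slot 1, F→slot 2, A skipped.
Slots: [1:G] [2:F] [3:E] [4:D] [5:B] [6:C]
Profit = 25 + 24 + 35 + 45 + 60 + 61 = 250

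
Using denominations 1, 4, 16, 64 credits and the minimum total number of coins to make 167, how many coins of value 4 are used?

1

167 − 2×64→39 − 2×16→7 − 1×4→3 − 3×1→0
Count of 4: 1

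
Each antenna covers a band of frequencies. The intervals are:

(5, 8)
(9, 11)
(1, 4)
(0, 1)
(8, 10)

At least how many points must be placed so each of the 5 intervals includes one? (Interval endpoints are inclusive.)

3

Sorted: [0,1] [1,4] [5,8] [8,10] [9,11]
{[0,1],[1,4]} hit by 1; {[5,8],[8,10]} hit by 8; {[9,11]} hit by 11.
Points: 1, 8, 11 (3 total).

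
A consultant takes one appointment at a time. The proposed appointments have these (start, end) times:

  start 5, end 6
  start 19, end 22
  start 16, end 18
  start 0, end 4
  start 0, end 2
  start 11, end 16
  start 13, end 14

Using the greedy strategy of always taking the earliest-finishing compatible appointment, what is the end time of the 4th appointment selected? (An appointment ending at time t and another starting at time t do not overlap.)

18

By end time: (0,2), (0,4), (5,6), (13,14), (11,16), (16,18), (19,22).
Pick (0,2); next start ≥ 2 → (5,6); next start ≥ 6 → (13,14); next start ≥ 14 → (16,18); next start ≥ 18 → (19,22).
Selected: (0,2) (5,6) (13,14) (16,18) (19,22)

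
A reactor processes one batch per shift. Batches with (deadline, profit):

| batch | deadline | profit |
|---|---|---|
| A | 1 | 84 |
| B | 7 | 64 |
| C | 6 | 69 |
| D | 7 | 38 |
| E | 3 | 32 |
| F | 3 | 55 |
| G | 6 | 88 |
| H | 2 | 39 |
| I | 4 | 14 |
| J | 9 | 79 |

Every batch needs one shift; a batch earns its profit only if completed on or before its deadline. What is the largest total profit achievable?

516

Take jobs in profit order; each goes to the latest open slot no later than its deadline.
By profit: G(d6,88), A(d1,84), J(d9,79), C(d6,69), B(d7,64), F(d3,55), H(d2,39), D(d7,38), E(d3,32), I(d4,14)
G→slot 6; A→slot 1; J→slot 9; C→slot 5; B→slot 7; F→slot 3; H→slot 2; D→slot 4; E skipped; I skipped.
Profit = 84 + 39 + 55 + 38 + 69 + 88 + 64 + 79 = 516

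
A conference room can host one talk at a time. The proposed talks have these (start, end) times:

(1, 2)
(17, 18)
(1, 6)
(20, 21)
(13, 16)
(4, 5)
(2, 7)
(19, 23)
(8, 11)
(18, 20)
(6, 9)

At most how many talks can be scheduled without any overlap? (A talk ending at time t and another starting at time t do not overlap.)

7

By end time: (1,2), (4,5), (1,6), (2,7), (6,9), (8,11), (13,16), (17,18), (18,20), (20,21), (19,23).
Pick (1,2); next start ≥ 2 → (4,5); next start ≥ 5 → (6,9); next start ≥ 9 → (13,16); next start ≥ 16 → (17,18); next start ≥ 18 → (18,20); next start ≥ 20 → (20,21).
Selected 7 talks.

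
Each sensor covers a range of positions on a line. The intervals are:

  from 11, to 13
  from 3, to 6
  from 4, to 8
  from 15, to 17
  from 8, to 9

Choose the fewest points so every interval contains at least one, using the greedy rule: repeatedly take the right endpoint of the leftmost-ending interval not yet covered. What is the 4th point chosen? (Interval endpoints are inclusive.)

17

By right end: [3,6]  [4,8]  [8,9]  [11,13]  [15,17]
[3,6] uncovered → point at 6; [8,9] uncovered → point at 9; [11,13] uncovered → point at 13; [15,17] uncovered → point at 17.
Points: 6, 9, 13, 17 (4 total).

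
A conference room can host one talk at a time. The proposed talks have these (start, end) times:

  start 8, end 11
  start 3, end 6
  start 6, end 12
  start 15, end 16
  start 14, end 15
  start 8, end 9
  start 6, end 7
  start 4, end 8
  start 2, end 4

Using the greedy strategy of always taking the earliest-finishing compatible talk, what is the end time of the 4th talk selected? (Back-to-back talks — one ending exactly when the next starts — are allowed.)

15

Greedy by earliest finish: after sorting by end time, pick each interval compatible with the last pick.
By end time: (2,4), (3,6), (6,7), (4,8), (8,9), (8,11), (6,12), (14,15), (15,16).
Pick (2,4); next start ≥ 4 → (6,7); next start ≥ 7 → (8,9); next start ≥ 9 → (14,15); next start ≥ 15 → (15,16).
Selected: (2,4) (6,7) (8,9) (14,15) (15,16)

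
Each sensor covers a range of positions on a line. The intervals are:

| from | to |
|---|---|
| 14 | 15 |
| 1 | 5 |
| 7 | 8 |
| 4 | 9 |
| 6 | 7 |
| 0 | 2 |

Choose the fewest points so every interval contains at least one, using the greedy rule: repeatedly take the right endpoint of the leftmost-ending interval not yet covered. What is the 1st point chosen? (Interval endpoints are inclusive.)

Process intervals by earliest right end; each time one isn't hit yet, stab at its right endpoint.
Sorted: [0,2] [1,5] [6,7] [7,8] [4,9] [14,15]
{[0,2],[1,5]} hit by 2; {[6,7],[7,8],[4,9]} hit by 7; {[14,15]} hit by 15.
Points: 2, 7, 15 (3 total).

2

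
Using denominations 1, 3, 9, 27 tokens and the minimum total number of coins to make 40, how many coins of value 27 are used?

Greedy: take as many of the largest coin as possible, then repeat with the remainder.
40 = 1×27 + 1×9 + 1×3 + 1×1
Count of 27: 1

1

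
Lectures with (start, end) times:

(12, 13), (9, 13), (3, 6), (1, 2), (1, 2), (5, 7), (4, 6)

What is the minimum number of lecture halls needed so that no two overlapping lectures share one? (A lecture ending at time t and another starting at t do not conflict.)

The answer is the maximum number of intervals overlapping at any instant.
Events (time:±→running): 1:+→1 1:+→2 2:-→1 2:-→0 3:+→1 4:+→2 5:+→3 … peak 3.

3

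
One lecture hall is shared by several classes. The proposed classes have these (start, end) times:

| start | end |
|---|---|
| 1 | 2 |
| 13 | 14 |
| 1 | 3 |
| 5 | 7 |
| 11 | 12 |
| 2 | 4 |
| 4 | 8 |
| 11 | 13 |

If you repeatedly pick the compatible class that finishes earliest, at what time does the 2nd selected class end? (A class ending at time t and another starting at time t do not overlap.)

4

Sort by end time and greedily take each interval whose start is ≥ the last chosen end.
By end time: (1,2), (1,3), (2,4), (5,7), (4,8), (11,12), (11,13), (13,14).
Pick (1,2); next start ≥ 2 → (2,4); next start ≥ 4 → (5,7); next start ≥ 7 → (11,12); next start ≥ 12 → (13,14).
Selected: (1,2) (2,4) (5,7) (11,12) (13,14)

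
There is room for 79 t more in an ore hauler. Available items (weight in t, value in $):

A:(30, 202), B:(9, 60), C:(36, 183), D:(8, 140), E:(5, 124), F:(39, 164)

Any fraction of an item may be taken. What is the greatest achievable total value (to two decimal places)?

663.25

Greedy by value/weight ratio, highest first.
Order: E (124/5=24.80) > D (140/8=17.50) > A (202/30=6.73) > B (60/9=6.67) > C (183/36=5.08) > F (164/39=4.21)
Fill: take E (5 @ 124) → take D (8 @ 140) → take A (30 @ 202) → take B (9 @ 60) → take 27/36 of C → 137.25; 79/79 used.
Total value = 663.25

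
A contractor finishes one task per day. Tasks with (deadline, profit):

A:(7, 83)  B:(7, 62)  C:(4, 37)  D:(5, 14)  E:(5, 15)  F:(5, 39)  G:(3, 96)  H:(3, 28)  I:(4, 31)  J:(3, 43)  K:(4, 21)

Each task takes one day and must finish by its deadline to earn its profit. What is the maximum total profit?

391

Sort by profit descending; place each in the latest free slot ≤ its deadline.
Profit order: G=96 A=83 B=62 J=43 F=39 C=37 I=31 H=28 K=21 E=15 D=14
Assign: G→slot 3, A→slot 7, B→slot 6, J→slot 2, F→slot 5, C→slot 4, I→slot 1, H skipped, K skipped, E skipped, D skipped.
Slots: [1:I] [2:J] [3:G] [4:C] [5:F] [6:B] [7:A]
Profit = 31 + 43 + 96 + 37 + 39 + 62 + 83 = 391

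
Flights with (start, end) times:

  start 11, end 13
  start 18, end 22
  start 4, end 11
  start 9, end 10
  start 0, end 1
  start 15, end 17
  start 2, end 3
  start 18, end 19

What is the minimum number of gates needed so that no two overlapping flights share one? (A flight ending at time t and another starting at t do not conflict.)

Events (time:±→running): 0:+→1 1:-→0 2:+→1 3:-→0 4:+→1 9:+→2 … peak 2.

2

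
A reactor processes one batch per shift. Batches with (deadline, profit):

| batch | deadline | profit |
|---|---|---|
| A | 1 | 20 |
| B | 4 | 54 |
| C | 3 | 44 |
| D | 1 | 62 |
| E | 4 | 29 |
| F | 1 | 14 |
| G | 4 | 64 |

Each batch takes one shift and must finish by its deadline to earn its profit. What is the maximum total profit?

224

Take jobs in profit order; each goes to the latest open slot no later than its deadline.
Profit order: G=64 D=62 B=54 C=44 E=29 A=20 F=14
Assign: G→slot 4, D→slot 1, B→slot 3, C→slot 2, E skipped, A skipped, F skipped.
Slots: [1:D] [2:C] [3:B] [4:G]
Profit = 62 + 44 + 54 + 64 = 224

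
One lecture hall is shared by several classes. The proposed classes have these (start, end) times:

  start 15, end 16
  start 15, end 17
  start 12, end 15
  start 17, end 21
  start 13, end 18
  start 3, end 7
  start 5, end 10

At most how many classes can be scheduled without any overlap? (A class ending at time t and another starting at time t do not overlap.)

Order by finish time; keep every interval that doesn't clash with the previous kept one.
Sorted by end: (3,7)  (5,10)  (12,15)  (15,16)  (15,17)  (13,18)  (17,21)
take (3,7); skip (5,10); take (12,15); take (15,16); take (17,21).
Selected 4 classes.

4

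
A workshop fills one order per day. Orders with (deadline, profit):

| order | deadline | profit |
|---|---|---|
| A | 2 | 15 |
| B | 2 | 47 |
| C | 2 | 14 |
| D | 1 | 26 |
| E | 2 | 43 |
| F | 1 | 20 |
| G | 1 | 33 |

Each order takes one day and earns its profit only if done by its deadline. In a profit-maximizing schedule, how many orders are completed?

Sort by profit descending; place each in the latest free slot ≤ its deadline.
Profit order: B=47 E=43 G=33 D=26 F=20 A=15 C=14
Assign: B→slot 2, E→slot 1, G skipped, D skipped, F skipped, A skipped, C skipped.
Slots: [1:E] [2:B]
2 of 7 scheduled.

2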